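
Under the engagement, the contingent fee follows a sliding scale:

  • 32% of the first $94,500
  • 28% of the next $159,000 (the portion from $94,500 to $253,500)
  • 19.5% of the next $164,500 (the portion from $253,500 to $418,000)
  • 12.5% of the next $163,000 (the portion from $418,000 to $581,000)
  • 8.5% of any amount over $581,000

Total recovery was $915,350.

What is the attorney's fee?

First $94,500 at 32% = $30,240.00
Next $159,000 at 28% = $44,520.00
Next $164,500 at 19.5% = $32,077.50
Next $163,000 at 12.5% = $20,375.00
Remaining $334,350 at 8.5% = $28,419.75
Fee: $30,240.00 + $44,520.00 + $32,077.50 + $20,375.00 + $28,419.75 = $155,632.25

$155,632.25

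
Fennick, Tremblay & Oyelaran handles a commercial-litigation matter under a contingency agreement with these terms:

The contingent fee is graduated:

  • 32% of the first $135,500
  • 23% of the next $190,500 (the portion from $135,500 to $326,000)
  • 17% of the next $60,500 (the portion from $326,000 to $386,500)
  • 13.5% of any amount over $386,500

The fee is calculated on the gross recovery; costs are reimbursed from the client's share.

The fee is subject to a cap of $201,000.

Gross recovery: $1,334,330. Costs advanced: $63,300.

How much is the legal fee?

$201,000.00

Fee base is the gross recovery, $1,334,330; costs are reimbursed separately.
First $135,500 at 32% = $43,360.00
Next $190,500 at 23% = $43,815.00
Next $60,500 at 17% = $10,285.00
Remaining $947,830 at 13.5% = $127,957.05
Fee: $43,360.00 + $43,815.00 + $10,285.00 + $127,957.05 = $225,417.05
$225,417.05 exceeds the $201,000 cap, so the fee is capped at $201,000.00.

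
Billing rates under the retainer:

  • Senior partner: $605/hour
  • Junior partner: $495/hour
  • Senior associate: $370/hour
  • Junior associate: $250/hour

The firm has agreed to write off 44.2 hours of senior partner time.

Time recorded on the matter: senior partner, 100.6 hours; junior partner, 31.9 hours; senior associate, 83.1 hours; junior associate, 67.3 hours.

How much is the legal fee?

Senior partner: 100.6 × $605 = $60,863.00
Junior partner: 31.9 × $495 = $15,790.50
Senior associate: 83.1 × $370 = $30,747.00
Junior associate: 67.3 × $250 = $16,825.00
Subtotal: $124,225.50
Write-off: 44.2 × $605 = $26,741.00
Total: $124,225.50 − $26,741.00 = $97,484.50

$97,484.50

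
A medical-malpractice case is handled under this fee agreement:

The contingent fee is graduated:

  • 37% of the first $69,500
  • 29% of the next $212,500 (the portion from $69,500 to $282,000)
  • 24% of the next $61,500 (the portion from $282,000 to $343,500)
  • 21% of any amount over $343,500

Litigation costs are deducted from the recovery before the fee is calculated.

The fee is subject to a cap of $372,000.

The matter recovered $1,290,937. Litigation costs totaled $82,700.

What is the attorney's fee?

$283,694.77

Fee base (net of costs): $1,290,937 − $82,700 = $1,208,237
First $69,500 at 37% = $25,715.00
Next $212,500 at 29% = $61,625.00
Next $61,500 at 24% = $14,760.00
Remaining $864,737 at 21% = $181,594.77
Fee: $25,715.00 + $61,625.00 + $14,760.00 + $181,594.77 = $283,694.77
$283,694.77 is under the $372,000 cap.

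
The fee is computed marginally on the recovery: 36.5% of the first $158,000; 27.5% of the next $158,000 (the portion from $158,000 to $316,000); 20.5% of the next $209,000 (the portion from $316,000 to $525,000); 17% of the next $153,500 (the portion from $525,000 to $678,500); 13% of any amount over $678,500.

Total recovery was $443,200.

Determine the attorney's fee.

$127,196.00

First $158,000 at 36.5% = $57,670.00
Next $158,000 at 27.5% = $43,450.00
Remaining $127,200 at 20.5% = $26,076.00
Fee: $57,670.00 + $43,450.00 + $26,076.00 = $127,196.00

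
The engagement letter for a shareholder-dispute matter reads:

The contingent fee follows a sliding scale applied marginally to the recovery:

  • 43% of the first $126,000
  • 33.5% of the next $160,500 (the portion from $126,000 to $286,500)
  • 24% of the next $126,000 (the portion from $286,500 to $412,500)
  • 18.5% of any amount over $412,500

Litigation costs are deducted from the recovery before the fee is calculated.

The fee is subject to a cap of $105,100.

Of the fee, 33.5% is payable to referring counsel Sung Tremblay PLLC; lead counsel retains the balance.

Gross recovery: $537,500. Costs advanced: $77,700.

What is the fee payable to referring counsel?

Fee base (net of costs): $537,500 − $77,700 = $459,800
First $126,000 at 43% = $54,180.00
Next $160,500 at 33.5% = $53,767.50
Next $126,000 at 24% = $30,240.00
Remaining $47,300 at 18.5% = $8,750.50
Fee: $54,180.00 + $53,767.50 + $30,240.00 + $8,750.50 = $146,938.00
$146,938.00 exceeds the $105,100 cap, so the fee is capped at $105,100.00.
Referral share: 33.5% of $105,100.00 = $35,208.50; lead counsel retains $105,100.00 − $35,208.50 = $69,891.50.

$35,208.50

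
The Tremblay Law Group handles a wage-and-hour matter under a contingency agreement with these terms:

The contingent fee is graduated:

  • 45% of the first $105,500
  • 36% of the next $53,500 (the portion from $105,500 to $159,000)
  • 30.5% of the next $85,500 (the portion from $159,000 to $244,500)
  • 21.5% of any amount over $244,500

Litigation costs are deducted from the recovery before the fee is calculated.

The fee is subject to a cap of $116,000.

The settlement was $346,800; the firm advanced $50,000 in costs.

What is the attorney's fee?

$104,057.00

Fee base (net of costs): $346,800 − $50,000 = $296,800
First $105,500 at 45% = $47,475.00
Next $53,500 at 36% = $19,260.00
Next $85,500 at 30.5% = $26,077.50
Remaining $52,300 at 21.5% = $11,244.50
Fee: $47,475.00 + $19,260.00 + $26,077.50 + $11,244.50 = $104,057.00
$104,057.00 is under the $116,000 cap.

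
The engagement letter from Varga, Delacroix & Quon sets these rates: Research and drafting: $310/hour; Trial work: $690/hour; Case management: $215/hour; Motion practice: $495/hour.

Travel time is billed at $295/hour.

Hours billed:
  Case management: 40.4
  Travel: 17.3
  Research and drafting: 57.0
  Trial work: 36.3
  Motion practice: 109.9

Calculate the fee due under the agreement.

Research and drafting: 57.0 × $310 = $17,670.00
Trial work: 36.3 × $690 = $25,047.00
Case management: 40.4 × $215 = $8,686.00
Motion practice: 109.9 × $495 = $54,400.50
Subtotal: $17,670.00 + $25,047.00 + $8,686.00 + $54,400.50 = $105,803.50
Travel: 17.3 × $295 = $5,103.50
Total: $105,803.50 + $5,103.50 = $110,907.00

$110,907.00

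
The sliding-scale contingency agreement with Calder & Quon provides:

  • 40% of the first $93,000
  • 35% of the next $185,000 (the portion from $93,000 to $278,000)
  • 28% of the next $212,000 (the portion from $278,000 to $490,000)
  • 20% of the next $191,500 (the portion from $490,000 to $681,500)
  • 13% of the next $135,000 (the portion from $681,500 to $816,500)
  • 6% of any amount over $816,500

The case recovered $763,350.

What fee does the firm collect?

First $93,000 at 40% = $37,200.00
Next $185,000 at 35% = $64,750.00
Next $212,000 at 28% = $59,360.00
Next $191,500 at 20% = $38,300.00
Remaining $81,850 at 13% = $10,640.50
Fee: $37,200.00 + $64,750.00 + $59,360.00 + $38,300.00 + $10,640.50 = $210,250.50

$210,250.50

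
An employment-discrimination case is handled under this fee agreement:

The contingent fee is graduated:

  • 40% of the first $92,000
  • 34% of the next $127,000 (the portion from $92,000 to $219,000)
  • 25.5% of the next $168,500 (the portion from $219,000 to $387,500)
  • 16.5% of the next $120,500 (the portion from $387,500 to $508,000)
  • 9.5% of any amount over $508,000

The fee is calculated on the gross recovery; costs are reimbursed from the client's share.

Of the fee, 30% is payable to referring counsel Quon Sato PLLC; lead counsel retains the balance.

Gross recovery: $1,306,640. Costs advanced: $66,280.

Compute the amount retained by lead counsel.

$153,090.56

Fee base is the gross recovery, $1,306,640; costs are reimbursed separately.
First $92,000 at 40% = $36,800.00
Next $127,000 at 34% = $43,180.00
Next $168,500 at 25.5% = $42,967.50
Next $120,500 at 16.5% = $19,882.50
Remaining $798,640 at 9.5% = $75,870.80
Fee: $36,800.00 + $43,180.00 + $42,967.50 + $19,882.50 + $75,870.80 = $218,700.80
Referral share: 30% of $218,700.80 = $65,610.24; lead counsel retains $218,700.80 − $65,610.24 = $153,090.56.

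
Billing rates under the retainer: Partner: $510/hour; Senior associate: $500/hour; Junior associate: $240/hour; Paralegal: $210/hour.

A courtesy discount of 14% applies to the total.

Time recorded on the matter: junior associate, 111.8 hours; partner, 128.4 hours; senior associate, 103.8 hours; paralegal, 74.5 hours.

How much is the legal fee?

$137,480.46

Partner: 128.4 × $510 = $65,484.00
Senior associate: 103.8 × $500 = $51,900.00
Junior associate: 111.8 × $240 = $26,832.00
Paralegal: 74.5 × $210 = $15,645.00
Subtotal: $159,861.00
Less 14% discount: −$22,380.54
Total: $159,861.00 − $22,380.54 = $137,480.46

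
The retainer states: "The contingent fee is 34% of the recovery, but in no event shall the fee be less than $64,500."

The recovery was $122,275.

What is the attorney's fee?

34% of $122,275 = $41,573.50
That is below the $64,500 minimum, so the minimum applies.

$64,500.00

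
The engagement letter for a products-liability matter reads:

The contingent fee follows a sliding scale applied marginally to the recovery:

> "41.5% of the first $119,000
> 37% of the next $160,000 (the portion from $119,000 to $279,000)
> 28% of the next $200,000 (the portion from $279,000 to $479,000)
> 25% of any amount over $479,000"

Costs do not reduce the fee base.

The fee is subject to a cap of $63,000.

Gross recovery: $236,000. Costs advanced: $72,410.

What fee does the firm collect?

$63,000.00

Fee base is the gross recovery, $236,000; costs are reimbursed separately.
First $119,000 at 41.5% = $49,385.00
Remaining $117,000 at 37% = $43,290.00
Fee: $49,385.00 + $43,290.00 = $92,675.00
$92,675.00 exceeds the $63,000 cap, so the fee is capped at $63,000.00.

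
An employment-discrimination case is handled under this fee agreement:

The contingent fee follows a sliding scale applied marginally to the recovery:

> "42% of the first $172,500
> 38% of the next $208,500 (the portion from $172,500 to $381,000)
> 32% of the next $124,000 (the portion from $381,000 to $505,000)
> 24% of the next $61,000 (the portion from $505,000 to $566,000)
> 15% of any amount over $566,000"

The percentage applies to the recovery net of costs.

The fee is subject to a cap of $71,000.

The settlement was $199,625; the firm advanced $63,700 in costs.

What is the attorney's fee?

Fee base (net of costs): $199,625 − $63,700 = $135,925
First $135,925 at 42% = $57,088.50
$57,088.50 is under the $71,000 cap.

$57,088.50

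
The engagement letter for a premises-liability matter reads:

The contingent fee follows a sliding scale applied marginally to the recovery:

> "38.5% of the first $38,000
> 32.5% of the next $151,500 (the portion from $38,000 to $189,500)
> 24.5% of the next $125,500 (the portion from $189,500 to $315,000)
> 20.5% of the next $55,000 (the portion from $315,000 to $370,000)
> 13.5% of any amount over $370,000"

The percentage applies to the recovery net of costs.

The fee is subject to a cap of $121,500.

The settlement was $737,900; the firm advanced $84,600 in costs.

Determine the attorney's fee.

$121,500.00

Fee base (net of costs): $737,900 − $84,600 = $653,300
First $38,000 at 38.5% = $14,630.00
Next $151,500 at 32.5% = $49,237.50
Next $125,500 at 24.5% = $30,747.50
Next $55,000 at 20.5% = $11,275.00
Remaining $283,300 at 13.5% = $38,245.50
Fee: $14,630.00 + $49,237.50 + $30,747.50 + $11,275.00 + $38,245.50 = $144,135.50
$144,135.50 exceeds the $121,500 cap, so the fee is capped at $121,500.00.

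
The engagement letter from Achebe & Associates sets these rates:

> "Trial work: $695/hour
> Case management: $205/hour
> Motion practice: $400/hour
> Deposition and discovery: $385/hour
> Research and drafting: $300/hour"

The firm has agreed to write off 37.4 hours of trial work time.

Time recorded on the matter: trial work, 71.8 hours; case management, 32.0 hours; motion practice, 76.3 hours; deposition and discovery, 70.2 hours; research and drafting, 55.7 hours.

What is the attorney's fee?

$104,725.00

Trial work: 71.8 × $695 = $49,901.00
Case management: 32.0 × $205 = $6,560.00
Motion practice: 76.3 × $400 = $30,520.00
Deposition and discovery: 70.2 × $385 = $27,027.00
Research and drafting: 55.7 × $300 = $16,710.00
Subtotal: $130,718.00
Write-off: 37.4 × $695 = $25,993.00
Total: $130,718.00 − $25,993.00 = $104,725.00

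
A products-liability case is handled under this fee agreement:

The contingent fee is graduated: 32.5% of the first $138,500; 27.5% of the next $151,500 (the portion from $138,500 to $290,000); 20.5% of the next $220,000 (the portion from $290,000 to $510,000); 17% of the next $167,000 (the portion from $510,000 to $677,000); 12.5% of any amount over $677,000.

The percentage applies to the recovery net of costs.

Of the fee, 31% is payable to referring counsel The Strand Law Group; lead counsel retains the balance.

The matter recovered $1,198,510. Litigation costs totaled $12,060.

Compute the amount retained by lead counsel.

Fee base (net of costs): $1,198,510 − $12,060 = $1,186,450
First $138,500 at 32.5% = $45,012.50
Next $151,500 at 27.5% = $41,662.50
Next $220,000 at 20.5% = $45,100.00
Next $167,000 at 17% = $28,390.00
Remaining $509,450 at 12.5% = $63,681.25
Fee: $45,012.50 + $41,662.50 + $45,100.00 + $28,390.00 + $63,681.25 = $223,846.25
Referral share: 31% of $223,846.25 = $69,392.34; lead counsel retains $223,846.25 − $69,392.34 = $154,453.91.

$154,453.91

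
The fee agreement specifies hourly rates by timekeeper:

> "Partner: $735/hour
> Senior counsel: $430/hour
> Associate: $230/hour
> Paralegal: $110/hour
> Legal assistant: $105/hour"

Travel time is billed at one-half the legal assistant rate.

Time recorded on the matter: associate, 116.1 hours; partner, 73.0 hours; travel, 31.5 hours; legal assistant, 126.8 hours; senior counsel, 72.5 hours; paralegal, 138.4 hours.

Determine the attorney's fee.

Partner: 73.0 × $735 = $53,655.00
Senior counsel: 72.5 × $430 = $31,175.00
Associate: 116.1 × $230 = $26,703.00
Paralegal: 138.4 × $110 = $15,224.00
Legal assistant: 126.8 × $105 = $13,314.00
Subtotal: $53,655.00 + $31,175.00 + $26,703.00 + $15,224.00 + $13,314.00 = $140,071.00
Travel: 31.5 × ($105 ÷ 2) = 31.5 × $52.50 = $1,653.75
Total: $140,071.00 + $1,653.75 = $141,724.75

$141,724.75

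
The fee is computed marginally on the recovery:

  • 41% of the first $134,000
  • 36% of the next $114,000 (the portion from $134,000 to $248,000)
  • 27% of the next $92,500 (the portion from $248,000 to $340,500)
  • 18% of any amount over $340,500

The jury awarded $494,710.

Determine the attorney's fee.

First $134,000 at 41% = $54,940.00
Next $114,000 at 36% = $41,040.00
Next $92,500 at 27% = $24,975.00
Remaining $154,210 at 18% = $27,757.80
Fee: $54,940.00 + $41,040.00 + $24,975.00 + $27,757.80 = $148,712.80

$148,712.80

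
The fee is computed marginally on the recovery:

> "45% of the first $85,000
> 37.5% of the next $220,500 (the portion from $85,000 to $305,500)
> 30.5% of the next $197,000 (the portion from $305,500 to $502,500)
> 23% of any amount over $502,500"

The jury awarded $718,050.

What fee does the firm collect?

$230,599.00

First $85,000 at 45% = $38,250.00
Next $220,500 at 37.5% = $82,687.50
Next $197,000 at 30.5% = $60,085.00
Remaining $215,550 at 23% = $49,576.50
Fee: $38,250.00 + $82,687.50 + $60,085.00 + $49,576.50 = $230,599.00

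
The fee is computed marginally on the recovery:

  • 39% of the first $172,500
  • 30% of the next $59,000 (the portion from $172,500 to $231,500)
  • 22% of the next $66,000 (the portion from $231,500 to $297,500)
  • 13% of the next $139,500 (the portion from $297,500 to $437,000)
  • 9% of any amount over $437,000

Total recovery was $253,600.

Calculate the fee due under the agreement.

First $172,500 at 39% = $67,275.00
Next $59,000 at 30% = $17,700.00
Remaining $22,100 at 22% = $4,862.00
Fee: $67,275.00 + $17,700.00 + $4,862.00 = $89,837.00

$89,837.00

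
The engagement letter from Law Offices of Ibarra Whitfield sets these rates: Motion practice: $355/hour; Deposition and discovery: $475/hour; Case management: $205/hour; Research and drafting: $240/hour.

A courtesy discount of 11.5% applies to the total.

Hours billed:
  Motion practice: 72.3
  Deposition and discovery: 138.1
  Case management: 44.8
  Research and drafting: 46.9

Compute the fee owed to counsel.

Motion practice: 72.3 × $355 = $25,666.50
Deposition and discovery: 138.1 × $475 = $65,597.50
Case management: 44.8 × $205 = $9,184.00
Research and drafting: 46.9 × $240 = $11,256.00
Subtotal: $111,704.00
Less 11.5% discount: −$12,845.96
Total: $111,704.00 − $12,845.96 = $98,858.04

$98,858.04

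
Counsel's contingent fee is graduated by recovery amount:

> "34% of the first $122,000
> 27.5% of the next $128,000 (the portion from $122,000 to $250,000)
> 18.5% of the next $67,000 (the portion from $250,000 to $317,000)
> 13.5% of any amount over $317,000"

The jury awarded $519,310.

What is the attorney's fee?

$116,386.85

First $122,000 at 34% = $41,480.00
Next $128,000 at 27.5% = $35,200.00
Next $67,000 at 18.5% = $12,395.00
Remaining $202,310 at 13.5% = $27,311.85
Fee: $41,480.00 + $35,200.00 + $12,395.00 + $27,311.85 = $116,386.85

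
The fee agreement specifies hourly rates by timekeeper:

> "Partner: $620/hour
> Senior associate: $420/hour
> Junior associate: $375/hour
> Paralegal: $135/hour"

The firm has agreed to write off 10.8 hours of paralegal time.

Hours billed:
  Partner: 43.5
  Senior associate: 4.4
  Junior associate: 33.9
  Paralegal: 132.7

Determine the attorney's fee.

Partner: 43.5 × $620 = $26,970.00
Senior associate: 4.4 × $420 = $1,848.00
Junior associate: 33.9 × $375 = $12,712.50
Paralegal: 132.7 × $135 = $17,914.50
Subtotal: $59,445.00
Write-off: 10.8 × $135 = $1,458.00
Total: $59,445.00 − $1,458.00 = $57,987.00

$57,987.00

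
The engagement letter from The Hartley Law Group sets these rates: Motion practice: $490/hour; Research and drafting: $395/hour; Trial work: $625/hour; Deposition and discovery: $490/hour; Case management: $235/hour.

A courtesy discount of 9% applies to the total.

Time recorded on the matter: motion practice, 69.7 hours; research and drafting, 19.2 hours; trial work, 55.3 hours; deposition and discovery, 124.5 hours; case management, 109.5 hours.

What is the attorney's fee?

$148,363.67

Motion practice: 69.7 × $490 = $34,153.00
Research and drafting: 19.2 × $395 = $7,584.00
Trial work: 55.3 × $625 = $34,562.50
Deposition and discovery: 124.5 × $490 = $61,005.00
Case management: 109.5 × $235 = $25,732.50
Subtotal: $163,037.00
Less 9% discount: −$14,673.33
Total: $163,037.00 − $14,673.33 = $148,363.67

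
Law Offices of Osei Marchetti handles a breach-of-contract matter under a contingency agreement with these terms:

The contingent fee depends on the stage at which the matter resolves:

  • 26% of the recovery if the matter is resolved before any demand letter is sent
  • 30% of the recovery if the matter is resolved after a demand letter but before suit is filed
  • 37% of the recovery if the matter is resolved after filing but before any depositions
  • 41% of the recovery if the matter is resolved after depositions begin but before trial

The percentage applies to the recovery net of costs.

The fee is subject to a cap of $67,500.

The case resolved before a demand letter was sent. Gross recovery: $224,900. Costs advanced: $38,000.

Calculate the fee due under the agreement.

Fee base (net of costs): $224,900 − $38,000 = $186,900
The matter resolved before a demand letter was sent, so the 26% rate applies.
$186,900 × 26% = $48,594.00
$48,594.00 is under the $67,500 cap.

$48,594.00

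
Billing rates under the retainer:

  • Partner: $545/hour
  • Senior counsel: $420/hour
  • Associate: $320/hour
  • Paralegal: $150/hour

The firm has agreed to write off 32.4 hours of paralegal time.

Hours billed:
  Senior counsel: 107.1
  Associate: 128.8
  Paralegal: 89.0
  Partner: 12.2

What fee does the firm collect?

Partner: 12.2 × $545 = $6,649.00
Senior counsel: 107.1 × $420 = $44,982.00
Associate: 128.8 × $320 = $41,216.00
Paralegal: 89.0 × $150 = $13,350.00
Subtotal: $106,197.00
Write-off: 32.4 × $150 = $4,860.00
Total: $106,197.00 − $4,860.00 = $101,337.00

$101,337.00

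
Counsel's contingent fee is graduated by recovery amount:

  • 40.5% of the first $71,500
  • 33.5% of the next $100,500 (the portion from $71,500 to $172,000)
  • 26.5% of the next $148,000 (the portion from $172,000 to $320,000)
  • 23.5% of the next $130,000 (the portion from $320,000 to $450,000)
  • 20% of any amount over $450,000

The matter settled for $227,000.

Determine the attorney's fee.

First $71,500 at 40.5% = $28,957.50
Next $100,500 at 33.5% = $33,667.50
Remaining $55,000 at 26.5% = $14,575.00
Fee: $28,957.50 + $33,667.50 + $14,575.00 = $77,200.00

$77,200.00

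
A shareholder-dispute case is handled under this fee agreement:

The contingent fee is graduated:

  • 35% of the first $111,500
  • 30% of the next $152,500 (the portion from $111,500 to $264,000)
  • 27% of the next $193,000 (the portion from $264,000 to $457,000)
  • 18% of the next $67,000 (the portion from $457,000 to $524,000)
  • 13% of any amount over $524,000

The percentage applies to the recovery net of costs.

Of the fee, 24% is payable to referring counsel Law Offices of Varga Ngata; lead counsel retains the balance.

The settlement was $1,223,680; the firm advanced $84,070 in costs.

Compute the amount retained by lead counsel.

$174,020.47

Fee base (net of costs): $1,223,680 − $84,070 = $1,139,610
First $111,500 at 35% = $39,025.00
Next $152,500 at 30% = $45,750.00
Next $193,000 at 27% = $52,110.00
Next $67,000 at 18% = $12,060.00
Remaining $615,610 at 13% = $80,029.30
Fee: $39,025.00 + $45,750.00 + $52,110.00 + $12,060.00 + $80,029.30 = $228,974.30
Referral share: 24% of $228,974.30 = $54,953.83; lead counsel retains $228,974.30 − $54,953.83 = $174,020.47.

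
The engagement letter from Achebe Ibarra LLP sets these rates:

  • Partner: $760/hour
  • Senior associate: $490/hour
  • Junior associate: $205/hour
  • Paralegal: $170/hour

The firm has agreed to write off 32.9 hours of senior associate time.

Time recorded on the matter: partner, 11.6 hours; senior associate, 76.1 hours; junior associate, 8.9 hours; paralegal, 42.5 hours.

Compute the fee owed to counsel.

Partner: 11.6 × $760 = $8,816.00
Senior associate: 76.1 × $490 = $37,289.00
Junior associate: 8.9 × $205 = $1,824.50
Paralegal: 42.5 × $170 = $7,225.00
Subtotal: $55,154.50
Write-off: 32.9 × $490 = $16,121.00
Total: $55,154.50 − $16,121.00 = $39,033.50

$39,033.50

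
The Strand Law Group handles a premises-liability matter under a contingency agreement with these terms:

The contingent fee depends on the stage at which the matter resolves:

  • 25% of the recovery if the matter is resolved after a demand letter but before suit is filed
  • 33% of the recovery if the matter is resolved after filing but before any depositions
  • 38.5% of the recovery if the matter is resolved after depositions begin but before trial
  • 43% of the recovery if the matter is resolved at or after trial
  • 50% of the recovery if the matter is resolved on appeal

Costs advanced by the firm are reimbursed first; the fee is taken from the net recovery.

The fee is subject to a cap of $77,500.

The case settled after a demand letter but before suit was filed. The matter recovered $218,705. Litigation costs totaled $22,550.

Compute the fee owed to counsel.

$49,038.75

Fee base (net of costs): $218,705 − $22,550 = $196,155
The matter settled after a demand letter but before suit was filed, so the 25% rate applies.
$196,155 × 25% = $49,038.75
$49,038.75 is under the $77,500 cap.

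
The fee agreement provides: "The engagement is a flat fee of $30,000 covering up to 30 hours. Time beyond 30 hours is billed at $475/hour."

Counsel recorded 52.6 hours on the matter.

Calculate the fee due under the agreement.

Flat fee: $30,000.00
Excess hours: 52.6 − 30 = 22.6
Overrun: 22.6 × $475 = $10,735.00
Total: $30,000.00 + $10,735.00 = $40,735.00

$40,735.00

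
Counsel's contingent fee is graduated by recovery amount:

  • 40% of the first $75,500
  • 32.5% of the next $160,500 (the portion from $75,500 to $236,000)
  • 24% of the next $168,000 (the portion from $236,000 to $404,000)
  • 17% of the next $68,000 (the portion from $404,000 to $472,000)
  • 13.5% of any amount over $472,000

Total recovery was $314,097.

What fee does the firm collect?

First $75,500 at 40% = $30,200.00
Next $160,500 at 32.5% = $52,162.50
Remaining $78,097 at 24% = $18,743.28
Fee: $30,200.00 + $52,162.50 + $18,743.28 = $101,105.78

$101,105.78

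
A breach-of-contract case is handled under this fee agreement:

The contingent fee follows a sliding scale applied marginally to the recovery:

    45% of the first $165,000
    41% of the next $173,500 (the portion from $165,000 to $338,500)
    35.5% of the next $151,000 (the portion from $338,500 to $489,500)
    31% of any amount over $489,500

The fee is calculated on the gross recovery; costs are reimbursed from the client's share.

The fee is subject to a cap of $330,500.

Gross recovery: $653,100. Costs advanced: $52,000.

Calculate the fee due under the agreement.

$249,706.00

Fee base is the gross recovery, $653,100; costs are reimbursed separately.
First $165,000 at 45% = $74,250.00
Next $173,500 at 41% = $71,135.00
Next $151,000 at 35.5% = $53,605.00
Remaining $163,600 at 31% = $50,716.00
Fee: $74,250.00 + $71,135.00 + $53,605.00 + $50,716.00 = $249,706.00
$249,706.00 is under the $330,500 cap.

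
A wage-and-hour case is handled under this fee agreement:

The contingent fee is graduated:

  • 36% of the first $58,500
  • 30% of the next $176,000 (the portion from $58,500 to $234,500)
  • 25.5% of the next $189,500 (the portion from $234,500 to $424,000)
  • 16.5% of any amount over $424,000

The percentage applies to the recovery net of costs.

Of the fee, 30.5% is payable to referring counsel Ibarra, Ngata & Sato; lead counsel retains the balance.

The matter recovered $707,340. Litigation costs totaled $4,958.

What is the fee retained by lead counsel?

Fee base (net of costs): $707,340 − $4,958 = $702,382
First $58,500 at 36% = $21,060.00
Next $176,000 at 30% = $52,800.00
Next $189,500 at 25.5% = $48,322.50
Remaining $278,382 at 16.5% = $45,933.03
Fee: $21,060.00 + $52,800.00 + $48,322.50 + $45,933.03 = $168,115.53
Referral share: 30.5% of $168,115.53 = $51,275.24; lead counsel retains $168,115.53 − $51,275.24 = $116,840.29.

$116,840.29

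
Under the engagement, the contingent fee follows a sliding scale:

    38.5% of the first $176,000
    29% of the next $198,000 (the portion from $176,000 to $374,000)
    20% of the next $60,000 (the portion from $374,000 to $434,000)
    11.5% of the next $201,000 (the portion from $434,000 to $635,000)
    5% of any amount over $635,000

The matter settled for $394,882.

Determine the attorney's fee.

$129,356.40

First $176,000 at 38.5% = $67,760.00
Next $198,000 at 29% = $57,420.00
Remaining $20,882 at 20% = $4,176.40
Fee: $67,760.00 + $57,420.00 + $4,176.40 = $129,356.40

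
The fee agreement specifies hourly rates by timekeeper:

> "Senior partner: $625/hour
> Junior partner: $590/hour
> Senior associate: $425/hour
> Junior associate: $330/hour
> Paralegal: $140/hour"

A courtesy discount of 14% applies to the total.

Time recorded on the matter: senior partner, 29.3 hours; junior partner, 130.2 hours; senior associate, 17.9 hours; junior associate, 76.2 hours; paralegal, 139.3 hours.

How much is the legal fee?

$126,751.96

Senior partner: 29.3 × $625 = $18,312.50
Junior partner: 130.2 × $590 = $76,818.00
Senior associate: 17.9 × $425 = $7,607.50
Junior associate: 76.2 × $330 = $25,146.00
Paralegal: 139.3 × $140 = $19,502.00
Subtotal: $147,386.00
Less 14% discount: −$20,634.04
Total: $147,386.00 − $20,634.04 = $126,751.96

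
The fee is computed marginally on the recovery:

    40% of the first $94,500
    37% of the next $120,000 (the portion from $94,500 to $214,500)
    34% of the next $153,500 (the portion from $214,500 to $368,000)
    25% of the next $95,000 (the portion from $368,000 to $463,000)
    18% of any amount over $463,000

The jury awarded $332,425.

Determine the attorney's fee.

$122,294.50

First $94,500 at 40% = $37,800.00
Next $120,000 at 37% = $44,400.00
Remaining $117,925 at 34% = $40,094.50
Fee: $37,800.00 + $44,400.00 + $40,094.50 = $122,294.50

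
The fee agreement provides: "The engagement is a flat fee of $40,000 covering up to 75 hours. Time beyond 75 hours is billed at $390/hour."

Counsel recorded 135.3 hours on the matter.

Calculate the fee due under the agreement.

$63,517.00

Flat fee: $40,000.00
Excess hours: 135.3 − 75 = 60.3
Overrun: 60.3 × $390 = $23,517.00
Total: $40,000.00 + $23,517.00 = $63,517.00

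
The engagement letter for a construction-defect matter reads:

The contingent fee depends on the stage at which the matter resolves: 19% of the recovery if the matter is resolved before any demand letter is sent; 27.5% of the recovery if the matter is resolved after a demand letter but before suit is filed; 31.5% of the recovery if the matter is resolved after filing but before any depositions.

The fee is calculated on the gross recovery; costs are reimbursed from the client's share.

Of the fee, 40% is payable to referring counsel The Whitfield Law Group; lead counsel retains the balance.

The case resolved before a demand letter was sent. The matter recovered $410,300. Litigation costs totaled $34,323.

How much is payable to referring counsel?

Fee base is the gross recovery, $410,300; costs are reimbursed separately.
The matter resolved before a demand letter was sent, so the 19% rate applies.
$410,300 × 19% = $77,957.00
Referral share: 40% of $77,957.00 = $31,182.80; lead counsel retains $77,957.00 − $31,182.80 = $46,774.20.

$31,182.80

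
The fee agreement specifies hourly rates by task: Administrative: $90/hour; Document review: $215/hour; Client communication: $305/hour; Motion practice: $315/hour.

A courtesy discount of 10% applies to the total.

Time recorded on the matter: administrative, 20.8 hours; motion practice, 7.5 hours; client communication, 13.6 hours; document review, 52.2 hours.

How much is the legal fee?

Administrative: 20.8 × $90 = $1,872.00
Document review: 52.2 × $215 = $11,223.00
Client communication: 13.6 × $305 = $4,148.00
Motion practice: 7.5 × $315 = $2,362.50
Subtotal: $19,605.50
Less 10% discount: −$1,960.55
Total: $19,605.50 − $1,960.55 = $17,644.95

$17,644.95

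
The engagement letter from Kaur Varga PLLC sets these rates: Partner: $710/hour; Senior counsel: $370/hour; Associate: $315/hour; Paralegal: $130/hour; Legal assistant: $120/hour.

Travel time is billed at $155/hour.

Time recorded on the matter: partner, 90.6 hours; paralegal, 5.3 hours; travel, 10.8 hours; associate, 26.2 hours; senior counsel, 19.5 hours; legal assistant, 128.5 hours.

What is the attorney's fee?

Partner: 90.6 × $710 = $64,326.00
Senior counsel: 19.5 × $370 = $7,215.00
Associate: 26.2 × $315 = $8,253.00
Paralegal: 5.3 × $130 = $689.00
Legal assistant: 128.5 × $120 = $15,420.00
Subtotal: $64,326.00 + $7,215.00 + $8,253.00 + $689.00 + $15,420.00 = $95,903.00
Travel: 10.8 × $155 = $1,674.00
Total: $95,903.00 + $1,674.00 = $97,577.00

$97,577.00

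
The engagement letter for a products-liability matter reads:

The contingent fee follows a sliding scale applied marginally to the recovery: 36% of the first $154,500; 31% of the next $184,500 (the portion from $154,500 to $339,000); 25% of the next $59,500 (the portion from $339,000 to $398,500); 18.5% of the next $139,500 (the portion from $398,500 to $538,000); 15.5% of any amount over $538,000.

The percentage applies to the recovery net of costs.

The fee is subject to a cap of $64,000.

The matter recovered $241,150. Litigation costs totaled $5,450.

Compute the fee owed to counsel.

Fee base (net of costs): $241,150 − $5,450 = $235,700
First $154,500 at 36% = $55,620.00
Remaining $81,200 at 31% = $25,172.00
Fee: $55,620.00 + $25,172.00 = $80,792.00
$80,792.00 exceeds the $64,000 cap, so the fee is capped at $64,000.00.

$64,000.00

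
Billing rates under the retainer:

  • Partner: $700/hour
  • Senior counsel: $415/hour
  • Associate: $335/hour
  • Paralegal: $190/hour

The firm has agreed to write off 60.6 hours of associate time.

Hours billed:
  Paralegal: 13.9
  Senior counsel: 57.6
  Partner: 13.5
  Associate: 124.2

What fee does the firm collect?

Partner: 13.5 × $700 = $9,450.00
Senior counsel: 57.6 × $415 = $23,904.00
Associate: 124.2 × $335 = $41,607.00
Paralegal: 13.9 × $190 = $2,641.00
Subtotal: $77,602.00
Write-off: 60.6 × $335 = $20,301.00
Total: $77,602.00 − $20,301.00 = $57,301.00

$57,301.00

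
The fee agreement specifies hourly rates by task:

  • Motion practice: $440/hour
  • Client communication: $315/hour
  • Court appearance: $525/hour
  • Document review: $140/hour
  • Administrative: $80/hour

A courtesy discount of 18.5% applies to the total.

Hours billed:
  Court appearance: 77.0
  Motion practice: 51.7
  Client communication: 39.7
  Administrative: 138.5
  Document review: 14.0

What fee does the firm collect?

Motion practice: 51.7 × $440 = $22,748.00
Client communication: 39.7 × $315 = $12,505.50
Court appearance: 77.0 × $525 = $40,425.00
Document review: 14.0 × $140 = $1,960.00
Administrative: 138.5 × $80 = $11,080.00
Subtotal: $88,718.50
Less 18.5% discount: −$16,412.92
Total: $88,718.50 − $16,412.92 = $72,305.58

$72,305.58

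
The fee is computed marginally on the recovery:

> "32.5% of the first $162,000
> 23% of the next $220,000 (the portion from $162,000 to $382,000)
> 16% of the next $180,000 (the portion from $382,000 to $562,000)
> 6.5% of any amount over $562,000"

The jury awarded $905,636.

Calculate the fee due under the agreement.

First $162,000 at 32.5% = $52,650.00
Next $220,000 at 23% = $50,600.00
Next $180,000 at 16% = $28,800.00
Remaining $343,636 at 6.5% = $22,336.34
Fee: $52,650.00 + $50,600.00 + $28,800.00 + $22,336.34 = $154,386.34

$154,386.34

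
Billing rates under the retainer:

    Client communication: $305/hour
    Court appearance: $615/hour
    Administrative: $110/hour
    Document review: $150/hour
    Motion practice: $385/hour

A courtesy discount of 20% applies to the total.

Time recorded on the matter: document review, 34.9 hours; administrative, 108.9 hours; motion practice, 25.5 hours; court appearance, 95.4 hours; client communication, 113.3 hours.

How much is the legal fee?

Client communication: 113.3 × $305 = $34,556.50
Court appearance: 95.4 × $615 = $58,671.00
Administrative: 108.9 × $110 = $11,979.00
Document review: 34.9 × $150 = $5,235.00
Motion practice: 25.5 × $385 = $9,817.50
Subtotal: $120,259.00
Less 20% discount: −$24,051.80
Total: $120,259.00 − $24,051.80 = $96,207.20

$96,207.20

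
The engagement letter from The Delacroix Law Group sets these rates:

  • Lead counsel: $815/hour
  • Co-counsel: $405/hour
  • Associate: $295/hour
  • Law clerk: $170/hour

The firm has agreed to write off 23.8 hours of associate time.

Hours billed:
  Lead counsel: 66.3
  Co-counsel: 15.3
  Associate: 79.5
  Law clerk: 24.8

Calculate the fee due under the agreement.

$80,878.50

Lead counsel: 66.3 × $815 = $54,034.50
Co-counsel: 15.3 × $405 = $6,196.50
Associate: 79.5 × $295 = $23,452.50
Law clerk: 24.8 × $170 = $4,216.00
Subtotal: $87,899.50
Write-off: 23.8 × $295 = $7,021.00
Total: $87,899.50 − $7,021.00 = $80,878.50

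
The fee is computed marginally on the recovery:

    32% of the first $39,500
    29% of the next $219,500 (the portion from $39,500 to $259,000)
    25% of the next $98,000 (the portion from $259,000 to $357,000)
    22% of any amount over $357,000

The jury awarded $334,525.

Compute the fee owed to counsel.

First $39,500 at 32% = $12,640.00
Next $219,500 at 29% = $63,655.00
Remaining $75,525 at 25% = $18,881.25
Fee: $12,640.00 + $63,655.00 + $18,881.25 = $95,176.25

$95,176.25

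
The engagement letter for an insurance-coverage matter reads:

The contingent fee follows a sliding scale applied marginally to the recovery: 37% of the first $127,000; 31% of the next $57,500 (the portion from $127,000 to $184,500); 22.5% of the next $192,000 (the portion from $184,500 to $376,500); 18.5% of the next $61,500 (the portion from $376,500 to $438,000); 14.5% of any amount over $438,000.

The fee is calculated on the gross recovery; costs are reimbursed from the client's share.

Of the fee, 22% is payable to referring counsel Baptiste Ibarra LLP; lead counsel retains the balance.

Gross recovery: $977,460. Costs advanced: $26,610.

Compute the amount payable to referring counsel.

$43,475.12

Fee base is the gross recovery, $977,460; costs are reimbursed separately.
First $127,000 at 37% = $46,990.00
Next $57,500 at 31% = $17,825.00
Next $192,000 at 22.5% = $43,200.00
Next $61,500 at 18.5% = $11,377.50
Remaining $539,460 at 14.5% = $78,221.70
Fee: $46,990.00 + $17,825.00 + $43,200.00 + $11,377.50 + $78,221.70 = $197,614.20
Referral share: 22% of $197,614.20 = $43,475.12; lead counsel retains $197,614.20 − $43,475.12 = $154,139.08.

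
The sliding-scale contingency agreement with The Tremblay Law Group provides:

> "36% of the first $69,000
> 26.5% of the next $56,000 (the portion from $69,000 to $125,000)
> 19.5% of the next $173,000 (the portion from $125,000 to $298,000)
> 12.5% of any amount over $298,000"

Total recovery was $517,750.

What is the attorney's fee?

$100,883.75

First $69,000 at 36% = $24,840.00
Next $56,000 at 26.5% = $14,840.00
Next $173,000 at 19.5% = $33,735.00
Remaining $219,750 at 12.5% = $27,468.75
Fee: $24,840.00 + $14,840.00 + $33,735.00 + $27,468.75 = $100,883.75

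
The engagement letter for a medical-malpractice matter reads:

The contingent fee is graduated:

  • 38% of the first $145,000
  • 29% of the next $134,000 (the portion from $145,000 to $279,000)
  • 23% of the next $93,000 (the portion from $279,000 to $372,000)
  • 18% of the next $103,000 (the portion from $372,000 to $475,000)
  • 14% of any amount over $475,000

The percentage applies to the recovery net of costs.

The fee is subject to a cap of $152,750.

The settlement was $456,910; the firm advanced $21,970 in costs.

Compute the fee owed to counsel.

$126,679.20

Fee base (net of costs): $456,910 − $21,970 = $434,940
First $145,000 at 38% = $55,100.00
Next $134,000 at 29% = $38,860.00
Next $93,000 at 23% = $21,390.00
Remaining $62,940 at 18% = $11,329.20
Fee: $55,100.00 + $38,860.00 + $21,390.00 + $11,329.20 = $126,679.20
$126,679.20 is under the $152,750 cap.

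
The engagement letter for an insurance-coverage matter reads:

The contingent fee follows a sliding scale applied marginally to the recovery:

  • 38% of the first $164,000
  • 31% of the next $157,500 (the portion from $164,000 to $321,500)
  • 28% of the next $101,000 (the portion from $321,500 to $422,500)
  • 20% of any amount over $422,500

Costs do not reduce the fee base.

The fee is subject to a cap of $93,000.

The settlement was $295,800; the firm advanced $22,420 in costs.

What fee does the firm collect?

Fee base is the gross recovery, $295,800; costs are reimbursed separately.
First $164,000 at 38% = $62,320.00
Remaining $131,800 at 31% = $40,858.00
Fee: $62,320.00 + $40,858.00 = $103,178.00
$103,178.00 exceeds the $93,000 cap, so the fee is capped at $93,000.00.

$93,000.00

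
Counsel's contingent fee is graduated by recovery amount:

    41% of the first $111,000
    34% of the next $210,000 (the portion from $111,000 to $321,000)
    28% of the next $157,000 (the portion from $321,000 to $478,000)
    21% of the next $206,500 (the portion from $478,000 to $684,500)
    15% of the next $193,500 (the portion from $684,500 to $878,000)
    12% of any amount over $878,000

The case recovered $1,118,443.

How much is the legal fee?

$262,113.16

First $111,000 at 41% = $45,510.00
Next $210,000 at 34% = $71,400.00
Next $157,000 at 28% = $43,960.00
Next $206,500 at 21% = $43,365.00
Next $193,500 at 15% = $29,025.00
Remaining $240,443 at 12% = $28,853.16
Fee: $45,510.00 + $71,400.00 + $43,960.00 + $43,365.00 + $29,025.00 + $28,853.16 = $262,113.16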